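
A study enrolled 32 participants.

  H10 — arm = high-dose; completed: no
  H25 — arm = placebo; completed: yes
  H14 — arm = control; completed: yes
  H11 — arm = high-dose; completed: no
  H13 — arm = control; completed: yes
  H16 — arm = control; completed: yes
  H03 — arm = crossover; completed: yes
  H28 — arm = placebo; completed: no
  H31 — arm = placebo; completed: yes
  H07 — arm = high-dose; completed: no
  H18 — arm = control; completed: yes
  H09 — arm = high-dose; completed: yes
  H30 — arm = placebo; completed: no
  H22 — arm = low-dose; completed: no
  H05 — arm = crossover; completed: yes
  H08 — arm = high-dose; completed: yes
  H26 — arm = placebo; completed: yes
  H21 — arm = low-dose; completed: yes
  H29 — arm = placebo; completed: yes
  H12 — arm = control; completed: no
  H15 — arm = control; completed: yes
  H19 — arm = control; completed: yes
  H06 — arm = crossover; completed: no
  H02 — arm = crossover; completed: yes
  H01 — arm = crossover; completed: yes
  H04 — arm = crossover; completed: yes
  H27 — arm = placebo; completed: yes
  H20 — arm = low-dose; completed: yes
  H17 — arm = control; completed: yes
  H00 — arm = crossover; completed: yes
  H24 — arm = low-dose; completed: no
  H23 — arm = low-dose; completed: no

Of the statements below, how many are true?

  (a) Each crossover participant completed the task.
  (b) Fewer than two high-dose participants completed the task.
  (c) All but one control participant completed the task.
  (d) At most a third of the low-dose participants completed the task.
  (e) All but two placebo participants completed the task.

(a) crossover: |A| = 7, |A ∩ B| = 6; needs A ⊆ B, i.e. every element of A is in B (|A ∖ B| = 0) — false.
(b) high-dose: |A| = 5, |A ∩ B| = 2; needs |A ∩ B| < 2 — false.
(c) control: |A| = 8, |A ∩ B| = 7; needs |A ∖ B| = 1 — true.
(d) low-dose: |A| = 5, |A ∩ B| = 2; needs |A ∩ B| / |A| ≤ 1/3 — false.
(e) placebo: |A| = 7, |A ∩ B| = 5; needs |A ∖ B| = 2 — true.

2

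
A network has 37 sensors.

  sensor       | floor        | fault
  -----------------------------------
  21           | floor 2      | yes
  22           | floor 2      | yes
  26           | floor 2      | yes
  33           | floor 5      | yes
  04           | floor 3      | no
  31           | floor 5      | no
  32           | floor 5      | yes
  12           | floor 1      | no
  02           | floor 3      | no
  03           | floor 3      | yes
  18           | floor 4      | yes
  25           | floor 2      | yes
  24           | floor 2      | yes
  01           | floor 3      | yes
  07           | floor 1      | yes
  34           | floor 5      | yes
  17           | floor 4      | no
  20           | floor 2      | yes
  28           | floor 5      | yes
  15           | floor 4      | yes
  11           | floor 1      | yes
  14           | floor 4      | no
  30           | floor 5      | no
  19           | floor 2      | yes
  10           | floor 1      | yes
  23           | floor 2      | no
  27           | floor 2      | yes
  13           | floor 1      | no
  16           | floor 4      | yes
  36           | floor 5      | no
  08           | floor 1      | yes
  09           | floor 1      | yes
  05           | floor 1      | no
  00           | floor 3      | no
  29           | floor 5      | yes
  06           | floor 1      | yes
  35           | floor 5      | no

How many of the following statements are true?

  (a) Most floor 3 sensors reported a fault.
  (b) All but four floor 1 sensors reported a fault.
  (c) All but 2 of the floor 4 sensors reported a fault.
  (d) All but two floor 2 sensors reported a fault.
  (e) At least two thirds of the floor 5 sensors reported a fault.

1

(a) floor 3: |A| = 5, |A ∩ B| = 2; needs |A ∩ B| > |A ∖ B| — false.
(b) floor 1: |A| = 9, |A ∩ B| = 6; needs |A ∖ B| = 4 — false.
(c) floor 4: |A| = 5, |A ∩ B| = 3; needs |A ∖ B| = 2 — true.
(d) floor 2: |A| = 9, |A ∩ B| = 8; needs |A ∖ B| = 2 — false.
(e) floor 5: |A| = 9, |A ∩ B| = 5; needs |A ∩ B| / |A| ≥ 2/3 — false.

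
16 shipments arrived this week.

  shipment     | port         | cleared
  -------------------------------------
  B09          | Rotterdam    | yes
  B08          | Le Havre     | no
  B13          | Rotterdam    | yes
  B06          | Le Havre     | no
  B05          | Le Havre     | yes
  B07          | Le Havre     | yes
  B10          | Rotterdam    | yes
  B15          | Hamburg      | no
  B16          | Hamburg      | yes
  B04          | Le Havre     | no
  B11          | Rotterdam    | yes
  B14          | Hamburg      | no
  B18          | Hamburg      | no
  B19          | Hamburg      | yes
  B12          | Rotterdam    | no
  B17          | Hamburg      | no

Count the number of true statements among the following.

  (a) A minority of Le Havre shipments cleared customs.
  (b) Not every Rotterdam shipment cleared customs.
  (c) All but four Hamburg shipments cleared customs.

3

(a) Le Havre: |A| = 5, |A ∩ B| = 2; needs |A ∩ B| < |A ∖ B| — true.
(b) Rotterdam: |A| = 5, |A ∩ B| = 4; needs A ⊄ B (|A ∖ B| ≥ 1) — true.
(c) Hamburg: |A| = 6, |A ∩ B| = 2; needs |A ∖ B| = 4 — true.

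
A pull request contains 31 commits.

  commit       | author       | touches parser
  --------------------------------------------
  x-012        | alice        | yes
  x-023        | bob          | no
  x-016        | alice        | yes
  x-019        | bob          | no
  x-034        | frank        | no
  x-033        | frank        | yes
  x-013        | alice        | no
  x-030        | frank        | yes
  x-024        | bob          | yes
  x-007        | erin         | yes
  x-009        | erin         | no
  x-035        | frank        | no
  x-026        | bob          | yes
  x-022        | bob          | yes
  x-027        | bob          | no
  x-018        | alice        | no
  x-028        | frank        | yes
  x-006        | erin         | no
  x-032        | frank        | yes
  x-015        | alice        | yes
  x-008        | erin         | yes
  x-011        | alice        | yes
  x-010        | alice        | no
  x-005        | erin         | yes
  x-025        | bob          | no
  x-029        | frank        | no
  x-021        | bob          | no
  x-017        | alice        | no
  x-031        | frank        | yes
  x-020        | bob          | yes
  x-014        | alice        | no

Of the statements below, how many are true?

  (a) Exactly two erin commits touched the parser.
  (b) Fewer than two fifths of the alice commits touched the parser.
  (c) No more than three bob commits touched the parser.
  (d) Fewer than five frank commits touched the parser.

(a) erin: |A| = 5, |A ∩ B| = 3; needs |A ∩ B| = 2 — false.
(b) alice: |A| = 9, |A ∩ B| = 4; needs |A ∩ B| / |A| < 2/5 — false.
(c) bob: |A| = 9, |A ∩ B| = 4; needs |A ∩ B| ≤ 3 — false.
(d) frank: |A| = 8, |A ∩ B| = 5; needs |A ∩ B| < 5 — false.

0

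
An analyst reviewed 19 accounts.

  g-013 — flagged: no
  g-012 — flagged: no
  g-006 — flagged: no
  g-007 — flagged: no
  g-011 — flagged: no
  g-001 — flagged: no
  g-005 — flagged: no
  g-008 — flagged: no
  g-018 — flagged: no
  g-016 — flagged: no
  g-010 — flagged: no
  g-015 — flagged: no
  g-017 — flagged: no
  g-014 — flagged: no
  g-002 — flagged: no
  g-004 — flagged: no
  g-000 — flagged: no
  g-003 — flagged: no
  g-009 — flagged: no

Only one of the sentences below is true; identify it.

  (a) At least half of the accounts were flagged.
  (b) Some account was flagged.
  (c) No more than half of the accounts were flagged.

(c)

|A| = 19, |A ∩ B| = 0, |A ∖ B| = 19.
(a) requires |A ∩ B| ≥ |A ∖ B|: false.
(b) requires A ∩ B ≠ ∅ (|A ∩ B| ≥ 1): false.
(c) requires |A ∩ B| ≤ |A ∖ B|: true.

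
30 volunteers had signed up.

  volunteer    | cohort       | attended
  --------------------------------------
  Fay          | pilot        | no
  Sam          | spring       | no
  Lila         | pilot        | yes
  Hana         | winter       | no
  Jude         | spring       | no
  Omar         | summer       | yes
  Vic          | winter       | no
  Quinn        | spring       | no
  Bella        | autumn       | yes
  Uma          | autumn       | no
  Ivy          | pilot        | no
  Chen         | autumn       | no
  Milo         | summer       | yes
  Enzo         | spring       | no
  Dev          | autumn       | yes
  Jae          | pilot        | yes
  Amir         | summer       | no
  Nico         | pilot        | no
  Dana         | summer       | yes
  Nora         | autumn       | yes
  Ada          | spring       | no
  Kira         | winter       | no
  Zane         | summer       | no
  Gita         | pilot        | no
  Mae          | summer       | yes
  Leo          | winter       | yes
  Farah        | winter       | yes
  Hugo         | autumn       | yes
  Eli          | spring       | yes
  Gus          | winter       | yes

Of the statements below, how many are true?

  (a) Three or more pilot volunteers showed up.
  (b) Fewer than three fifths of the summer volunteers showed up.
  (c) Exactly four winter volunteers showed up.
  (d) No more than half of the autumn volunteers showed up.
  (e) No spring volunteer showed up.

0

(a) pilot: |A| = 6, |A ∩ B| = 2; needs |A ∩ B| ≥ 3 — false.
(b) summer: |A| = 6, |A ∩ B| = 4; needs |A ∩ B| / |A| < 3/5 — false.
(c) winter: |A| = 6, |A ∩ B| = 3; needs |A ∩ B| = 4 — false.
(d) autumn: |A| = 6, |A ∩ B| = 4; needs |A ∩ B| ≤ |A ∖ B| — false.
(e) spring: |A| = 6, |A ∩ B| = 1; needs A ∩ B = ∅ (|A ∩ B| = 0) — false.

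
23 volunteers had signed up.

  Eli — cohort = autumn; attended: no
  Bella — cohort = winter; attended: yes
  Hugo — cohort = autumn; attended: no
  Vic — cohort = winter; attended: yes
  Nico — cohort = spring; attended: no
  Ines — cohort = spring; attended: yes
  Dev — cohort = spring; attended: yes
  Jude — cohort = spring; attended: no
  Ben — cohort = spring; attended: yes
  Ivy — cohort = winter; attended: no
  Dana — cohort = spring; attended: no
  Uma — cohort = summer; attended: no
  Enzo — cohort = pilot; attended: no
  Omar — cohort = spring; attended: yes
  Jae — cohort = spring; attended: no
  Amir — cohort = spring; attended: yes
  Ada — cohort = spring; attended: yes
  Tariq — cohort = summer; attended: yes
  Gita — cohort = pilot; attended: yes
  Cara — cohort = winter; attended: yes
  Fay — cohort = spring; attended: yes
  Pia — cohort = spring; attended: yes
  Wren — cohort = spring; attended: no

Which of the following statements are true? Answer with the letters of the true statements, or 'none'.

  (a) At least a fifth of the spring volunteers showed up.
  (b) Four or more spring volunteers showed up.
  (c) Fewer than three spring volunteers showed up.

|A| = 13, |A ∩ B| = 8, |A ∖ B| = 5.
(a) |A ∩ B| / |A| ≥ 1/5: holds.
(b) |A ∩ B| ≥ 4: holds.
(c) |A ∩ B| < 3: fails.

(a), (b)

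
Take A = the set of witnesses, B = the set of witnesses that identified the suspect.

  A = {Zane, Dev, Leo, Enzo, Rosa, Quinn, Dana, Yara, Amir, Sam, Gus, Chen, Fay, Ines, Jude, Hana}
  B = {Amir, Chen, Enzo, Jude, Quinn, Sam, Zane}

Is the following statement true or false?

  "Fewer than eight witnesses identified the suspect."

True

The determiner here denotes the relation: |A ∩ B| < 8.
|A| = 16, |A ∩ B| = 7, |A ∖ B| = 9.
|A ∩ B| = 7, so the statement is true.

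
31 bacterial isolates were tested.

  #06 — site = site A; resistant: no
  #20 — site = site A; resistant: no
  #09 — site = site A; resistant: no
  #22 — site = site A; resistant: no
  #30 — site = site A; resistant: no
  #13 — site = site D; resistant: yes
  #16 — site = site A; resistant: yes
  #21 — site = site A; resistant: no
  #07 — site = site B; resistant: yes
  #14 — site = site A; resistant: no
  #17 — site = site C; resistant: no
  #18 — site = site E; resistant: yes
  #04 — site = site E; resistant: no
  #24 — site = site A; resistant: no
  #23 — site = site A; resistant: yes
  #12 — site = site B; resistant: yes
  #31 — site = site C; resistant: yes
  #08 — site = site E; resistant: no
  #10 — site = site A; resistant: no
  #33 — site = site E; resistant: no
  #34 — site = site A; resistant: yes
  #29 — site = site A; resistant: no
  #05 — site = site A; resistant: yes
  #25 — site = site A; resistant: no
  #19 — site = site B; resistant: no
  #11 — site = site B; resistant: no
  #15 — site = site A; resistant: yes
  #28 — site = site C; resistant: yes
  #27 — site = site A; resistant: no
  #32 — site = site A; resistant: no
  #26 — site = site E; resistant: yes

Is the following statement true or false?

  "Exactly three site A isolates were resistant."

False

The determiner here denotes the relation: |A ∩ B| = 3.
|A| = 18, |A ∩ B| = 5, |A ∖ B| = 13.
|A ∩ B| = 5, so the statement is false.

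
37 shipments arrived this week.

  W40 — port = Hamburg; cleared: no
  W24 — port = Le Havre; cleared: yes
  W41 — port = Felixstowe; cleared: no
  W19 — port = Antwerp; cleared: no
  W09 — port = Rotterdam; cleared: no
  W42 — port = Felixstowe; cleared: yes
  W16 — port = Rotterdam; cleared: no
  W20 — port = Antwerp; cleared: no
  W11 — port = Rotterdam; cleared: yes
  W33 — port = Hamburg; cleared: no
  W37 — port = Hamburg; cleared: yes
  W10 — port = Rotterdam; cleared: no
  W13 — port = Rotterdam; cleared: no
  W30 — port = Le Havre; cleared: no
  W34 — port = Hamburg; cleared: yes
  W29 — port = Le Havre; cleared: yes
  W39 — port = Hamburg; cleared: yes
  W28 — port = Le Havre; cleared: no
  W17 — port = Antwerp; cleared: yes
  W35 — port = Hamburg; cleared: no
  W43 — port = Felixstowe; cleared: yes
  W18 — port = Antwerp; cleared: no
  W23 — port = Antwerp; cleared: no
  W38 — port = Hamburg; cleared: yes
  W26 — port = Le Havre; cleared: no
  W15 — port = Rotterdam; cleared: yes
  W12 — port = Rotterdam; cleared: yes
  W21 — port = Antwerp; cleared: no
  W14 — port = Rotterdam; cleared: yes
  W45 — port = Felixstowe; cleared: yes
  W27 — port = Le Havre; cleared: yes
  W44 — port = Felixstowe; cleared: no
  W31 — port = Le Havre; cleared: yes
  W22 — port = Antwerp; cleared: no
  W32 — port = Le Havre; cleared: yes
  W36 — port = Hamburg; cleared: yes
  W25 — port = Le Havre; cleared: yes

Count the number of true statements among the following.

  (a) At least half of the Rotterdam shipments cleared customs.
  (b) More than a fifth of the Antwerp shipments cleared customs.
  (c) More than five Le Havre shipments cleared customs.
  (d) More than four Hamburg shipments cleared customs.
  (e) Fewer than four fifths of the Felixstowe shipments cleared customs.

(a) Rotterdam: |A| = 8, |A ∩ B| = 4; needs |A ∩ B| ≥ |A ∖ B| — true.
(b) Antwerp: |A| = 7, |A ∩ B| = 1; needs |A ∩ B| / |A| > 1/5 — false.
(c) Le Havre: |A| = 9, |A ∩ B| = 6; needs |A ∩ B| > 5 — true.
(d) Hamburg: |A| = 8, |A ∩ B| = 5; needs |A ∩ B| > 4 — true.
(e) Felixstowe: |A| = 5, |A ∩ B| = 3; needs |A ∩ B| / |A| < 4/5 — true.

4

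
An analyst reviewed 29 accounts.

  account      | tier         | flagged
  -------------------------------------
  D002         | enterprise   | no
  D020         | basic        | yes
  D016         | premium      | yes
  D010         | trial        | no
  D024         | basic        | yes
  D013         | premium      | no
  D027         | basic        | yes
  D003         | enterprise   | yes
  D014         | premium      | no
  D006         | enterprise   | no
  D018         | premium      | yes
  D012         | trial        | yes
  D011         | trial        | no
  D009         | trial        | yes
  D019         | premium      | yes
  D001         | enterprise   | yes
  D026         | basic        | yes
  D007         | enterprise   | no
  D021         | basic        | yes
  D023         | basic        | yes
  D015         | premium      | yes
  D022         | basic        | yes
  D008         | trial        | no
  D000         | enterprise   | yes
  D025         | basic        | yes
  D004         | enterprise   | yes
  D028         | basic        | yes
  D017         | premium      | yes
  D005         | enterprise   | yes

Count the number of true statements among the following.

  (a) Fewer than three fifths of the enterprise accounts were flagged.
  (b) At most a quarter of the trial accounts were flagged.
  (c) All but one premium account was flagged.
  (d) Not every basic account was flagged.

0

(a) enterprise: |A| = 8, |A ∩ B| = 5; needs |A ∩ B| / |A| < 3/5 — false.
(b) trial: |A| = 5, |A ∩ B| = 2; needs |A ∩ B| / |A| ≤ 1/4 — false.
(c) premium: |A| = 7, |A ∩ B| = 5; needs |A ∖ B| = 1 — false.
(d) basic: |A| = 9, |A ∩ B| = 9; needs A ⊄ B (|A ∖ B| ≥ 1) — false.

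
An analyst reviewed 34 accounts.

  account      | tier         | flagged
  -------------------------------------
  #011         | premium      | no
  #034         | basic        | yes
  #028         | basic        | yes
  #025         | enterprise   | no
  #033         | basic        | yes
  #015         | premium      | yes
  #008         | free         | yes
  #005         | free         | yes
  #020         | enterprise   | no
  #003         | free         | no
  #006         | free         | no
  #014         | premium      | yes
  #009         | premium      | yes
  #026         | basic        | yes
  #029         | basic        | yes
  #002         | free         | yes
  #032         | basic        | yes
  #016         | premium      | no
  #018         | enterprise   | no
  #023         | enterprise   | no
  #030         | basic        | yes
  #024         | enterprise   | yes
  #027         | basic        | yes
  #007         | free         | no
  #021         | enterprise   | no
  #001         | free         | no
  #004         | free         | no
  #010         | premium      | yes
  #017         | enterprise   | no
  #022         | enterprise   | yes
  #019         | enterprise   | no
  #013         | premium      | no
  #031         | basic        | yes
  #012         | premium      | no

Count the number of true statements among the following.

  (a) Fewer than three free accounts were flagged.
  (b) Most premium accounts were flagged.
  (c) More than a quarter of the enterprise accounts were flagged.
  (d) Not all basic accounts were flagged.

(a) free: |A| = 8, |A ∩ B| = 3; needs |A ∩ B| < 3 — false.
(b) premium: |A| = 8, |A ∩ B| = 4; needs |A ∩ B| > |A ∖ B| — false.
(c) enterprise: |A| = 9, |A ∩ B| = 2; needs |A ∩ B| / |A| > 1/4 — false.
(d) basic: |A| = 9, |A ∩ B| = 9; needs A ⊄ B (|A ∖ B| ≥ 1) — false.

0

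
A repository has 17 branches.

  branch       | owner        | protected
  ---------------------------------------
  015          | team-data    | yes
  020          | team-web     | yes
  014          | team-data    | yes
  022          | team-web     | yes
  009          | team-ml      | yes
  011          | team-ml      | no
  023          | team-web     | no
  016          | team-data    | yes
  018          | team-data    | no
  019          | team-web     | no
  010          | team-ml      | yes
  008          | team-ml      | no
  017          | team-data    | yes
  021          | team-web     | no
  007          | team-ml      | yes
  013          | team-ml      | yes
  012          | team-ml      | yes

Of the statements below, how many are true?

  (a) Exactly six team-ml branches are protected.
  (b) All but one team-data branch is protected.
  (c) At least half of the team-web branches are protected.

(a) team-ml: |A| = 7, |A ∩ B| = 5; needs |A ∩ B| = 6 — false.
(b) team-data: |A| = 5, |A ∩ B| = 4; needs |A ∖ B| = 1 — true.
(c) team-web: |A| = 5, |A ∩ B| = 2; needs |A ∩ B| ≥ |A ∖ B| — false.

1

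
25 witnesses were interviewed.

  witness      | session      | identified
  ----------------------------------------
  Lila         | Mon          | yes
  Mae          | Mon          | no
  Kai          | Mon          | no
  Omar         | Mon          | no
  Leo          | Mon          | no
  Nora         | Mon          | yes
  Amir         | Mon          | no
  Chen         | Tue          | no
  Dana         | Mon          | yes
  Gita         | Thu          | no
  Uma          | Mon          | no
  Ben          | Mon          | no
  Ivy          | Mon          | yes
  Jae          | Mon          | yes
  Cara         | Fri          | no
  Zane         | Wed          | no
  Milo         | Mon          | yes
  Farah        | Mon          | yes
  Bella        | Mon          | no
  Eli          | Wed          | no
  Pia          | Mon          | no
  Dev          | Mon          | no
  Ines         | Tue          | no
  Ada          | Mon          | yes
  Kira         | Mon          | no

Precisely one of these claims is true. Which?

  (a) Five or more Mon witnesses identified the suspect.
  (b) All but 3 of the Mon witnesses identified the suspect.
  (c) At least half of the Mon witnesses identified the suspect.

(a)

|A| = 19, |A ∩ B| = 8, |A ∖ B| = 11.
(a) requires |A ∩ B| ≥ 5: true.
(b) requires |A ∖ B| = 3: false.
(c) requires |A ∩ B| ≥ |A ∖ B|: false.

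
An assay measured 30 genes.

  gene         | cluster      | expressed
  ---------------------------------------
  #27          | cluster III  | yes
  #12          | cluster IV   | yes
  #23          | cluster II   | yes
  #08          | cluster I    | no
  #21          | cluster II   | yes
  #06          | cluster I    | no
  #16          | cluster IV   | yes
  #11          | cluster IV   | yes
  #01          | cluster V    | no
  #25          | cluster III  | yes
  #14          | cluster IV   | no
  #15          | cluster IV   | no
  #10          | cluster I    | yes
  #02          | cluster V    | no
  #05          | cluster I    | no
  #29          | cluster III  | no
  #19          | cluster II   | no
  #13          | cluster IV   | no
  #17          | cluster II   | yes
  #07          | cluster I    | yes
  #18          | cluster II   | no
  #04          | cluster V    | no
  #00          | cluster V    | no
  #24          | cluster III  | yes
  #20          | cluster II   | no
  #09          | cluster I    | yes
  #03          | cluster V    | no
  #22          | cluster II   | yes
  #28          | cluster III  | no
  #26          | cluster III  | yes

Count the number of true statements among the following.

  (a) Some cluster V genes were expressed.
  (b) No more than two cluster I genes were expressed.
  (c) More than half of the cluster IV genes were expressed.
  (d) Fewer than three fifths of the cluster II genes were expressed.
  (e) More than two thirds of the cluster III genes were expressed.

(a) cluster V: |A| = 5, |A ∩ B| = 0; needs A ∩ B ≠ ∅ (|A ∩ B| ≥ 1) — false.
(b) cluster I: |A| = 6, |A ∩ B| = 3; needs |A ∩ B| ≤ 2 — false.
(c) cluster IV: |A| = 6, |A ∩ B| = 3; needs |A ∩ B| > |A ∖ B| — false.
(d) cluster II: |A| = 7, |A ∩ B| = 4; needs |A ∩ B| / |A| < 3/5 — true.
(e) cluster III: |A| = 6, |A ∩ B| = 4; needs |A ∩ B| / |A| > 2/3 — false.

1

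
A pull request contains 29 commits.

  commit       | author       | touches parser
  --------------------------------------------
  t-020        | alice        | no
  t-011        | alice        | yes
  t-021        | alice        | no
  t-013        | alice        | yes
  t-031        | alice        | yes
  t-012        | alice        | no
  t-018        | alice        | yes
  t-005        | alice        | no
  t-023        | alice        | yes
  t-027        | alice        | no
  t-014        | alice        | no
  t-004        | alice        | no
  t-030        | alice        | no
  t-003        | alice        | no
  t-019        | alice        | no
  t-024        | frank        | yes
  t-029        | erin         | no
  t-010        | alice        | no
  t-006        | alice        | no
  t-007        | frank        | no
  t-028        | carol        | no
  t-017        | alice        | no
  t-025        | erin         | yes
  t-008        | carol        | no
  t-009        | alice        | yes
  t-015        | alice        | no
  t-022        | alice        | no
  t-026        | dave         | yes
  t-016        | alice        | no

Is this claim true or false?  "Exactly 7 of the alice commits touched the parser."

'Exactly 7 of the alice commits touched the parser' holds iff |A ∩ B| = 7.
|A| = 22, |A ∩ B| = 6, |A ∖ B| = 16.
|A ∩ B| = 6, so the statement is false.

False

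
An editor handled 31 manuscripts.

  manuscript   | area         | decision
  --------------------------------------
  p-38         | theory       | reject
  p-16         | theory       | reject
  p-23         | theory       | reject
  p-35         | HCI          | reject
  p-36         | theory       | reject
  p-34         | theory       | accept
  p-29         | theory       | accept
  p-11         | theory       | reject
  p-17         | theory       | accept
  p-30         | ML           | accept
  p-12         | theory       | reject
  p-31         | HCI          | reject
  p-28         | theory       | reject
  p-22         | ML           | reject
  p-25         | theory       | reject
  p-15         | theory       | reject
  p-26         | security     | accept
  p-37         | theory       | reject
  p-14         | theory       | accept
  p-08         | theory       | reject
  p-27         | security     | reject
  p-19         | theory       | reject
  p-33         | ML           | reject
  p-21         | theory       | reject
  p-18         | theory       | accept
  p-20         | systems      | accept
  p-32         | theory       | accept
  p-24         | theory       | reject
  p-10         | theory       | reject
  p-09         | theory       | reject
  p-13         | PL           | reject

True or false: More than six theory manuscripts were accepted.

False

The determiner here denotes the relation: |A ∩ B| > 6.
|A| = 22, |A ∩ B| = 6, |A ∖ B| = 16.
|A ∩ B| = 6, so the statement is false.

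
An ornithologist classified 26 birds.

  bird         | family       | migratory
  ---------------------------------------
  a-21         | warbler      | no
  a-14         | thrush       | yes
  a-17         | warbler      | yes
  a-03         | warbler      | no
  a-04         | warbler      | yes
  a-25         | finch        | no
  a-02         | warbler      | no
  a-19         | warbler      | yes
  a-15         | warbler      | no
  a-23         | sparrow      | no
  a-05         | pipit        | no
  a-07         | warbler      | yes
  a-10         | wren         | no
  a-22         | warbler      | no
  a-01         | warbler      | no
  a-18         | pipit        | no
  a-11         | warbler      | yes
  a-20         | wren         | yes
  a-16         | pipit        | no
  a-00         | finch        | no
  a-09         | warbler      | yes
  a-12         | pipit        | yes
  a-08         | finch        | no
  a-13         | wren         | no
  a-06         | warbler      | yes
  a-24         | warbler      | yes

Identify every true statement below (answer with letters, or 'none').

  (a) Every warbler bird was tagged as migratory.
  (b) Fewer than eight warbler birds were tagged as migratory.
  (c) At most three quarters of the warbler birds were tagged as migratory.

(c)

|A| = 14, |A ∩ B| = 8, |A ∖ B| = 6.
(a) A ⊆ B, i.e. every element of A is in B (|A ∖ B| = 0): fails.
(b) |A ∩ B| < 8: fails.
(c) |A ∩ B| / |A| ≤ 3/4: holds.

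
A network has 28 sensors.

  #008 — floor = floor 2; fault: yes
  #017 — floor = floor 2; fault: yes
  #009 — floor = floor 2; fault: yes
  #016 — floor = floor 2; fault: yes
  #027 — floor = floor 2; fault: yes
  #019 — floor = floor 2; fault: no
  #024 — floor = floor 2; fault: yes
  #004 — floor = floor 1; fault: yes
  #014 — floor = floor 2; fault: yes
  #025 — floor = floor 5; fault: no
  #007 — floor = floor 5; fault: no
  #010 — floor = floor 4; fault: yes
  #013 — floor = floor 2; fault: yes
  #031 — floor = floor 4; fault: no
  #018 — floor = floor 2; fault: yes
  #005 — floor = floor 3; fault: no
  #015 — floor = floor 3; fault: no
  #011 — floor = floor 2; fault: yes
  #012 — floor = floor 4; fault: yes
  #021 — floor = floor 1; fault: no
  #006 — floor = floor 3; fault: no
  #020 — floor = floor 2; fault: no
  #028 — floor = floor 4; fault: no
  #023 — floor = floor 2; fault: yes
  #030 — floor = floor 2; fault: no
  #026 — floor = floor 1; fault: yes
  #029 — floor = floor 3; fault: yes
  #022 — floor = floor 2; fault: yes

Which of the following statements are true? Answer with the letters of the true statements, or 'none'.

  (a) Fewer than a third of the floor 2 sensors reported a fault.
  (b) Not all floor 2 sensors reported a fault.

(b)

|A| = 15, |A ∩ B| = 12, |A ∖ B| = 3.
(a) |A ∩ B| / |A| < 1/3: fails.
(b) A ⊄ B (|A ∖ B| ≥ 1): holds.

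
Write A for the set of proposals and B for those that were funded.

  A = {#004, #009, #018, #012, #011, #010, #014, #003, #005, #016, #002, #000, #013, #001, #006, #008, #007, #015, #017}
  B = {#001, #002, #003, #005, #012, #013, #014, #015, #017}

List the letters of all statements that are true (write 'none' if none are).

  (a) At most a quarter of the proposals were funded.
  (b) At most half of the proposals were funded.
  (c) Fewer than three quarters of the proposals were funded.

(b), (c)

|A| = 19, |A ∩ B| = 9, |A ∖ B| = 10.
(a) |A ∩ B| / |A| ≤ 1/4: fails.
(b) |A ∩ B| ≤ |A ∖ B|: holds.
(c) |A ∩ B| / |A| < 3/4: holds.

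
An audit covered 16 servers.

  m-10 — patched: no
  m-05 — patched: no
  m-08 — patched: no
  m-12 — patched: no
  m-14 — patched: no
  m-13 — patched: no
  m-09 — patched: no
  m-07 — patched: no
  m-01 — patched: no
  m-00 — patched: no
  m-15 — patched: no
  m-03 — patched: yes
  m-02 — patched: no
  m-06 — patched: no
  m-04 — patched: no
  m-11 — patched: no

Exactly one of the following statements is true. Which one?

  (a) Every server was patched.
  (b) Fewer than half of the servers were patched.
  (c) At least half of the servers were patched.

(b)

|A| = 16, |A ∩ B| = 1, |A ∖ B| = 15.
(a) requires A ⊆ B, i.e. every element of A is in B (|A ∖ B| = 0): false.
(b) requires |A ∩ B| < |A ∖ B|: true.
(c) requires |A ∩ B| ≥ |A ∖ B|: false.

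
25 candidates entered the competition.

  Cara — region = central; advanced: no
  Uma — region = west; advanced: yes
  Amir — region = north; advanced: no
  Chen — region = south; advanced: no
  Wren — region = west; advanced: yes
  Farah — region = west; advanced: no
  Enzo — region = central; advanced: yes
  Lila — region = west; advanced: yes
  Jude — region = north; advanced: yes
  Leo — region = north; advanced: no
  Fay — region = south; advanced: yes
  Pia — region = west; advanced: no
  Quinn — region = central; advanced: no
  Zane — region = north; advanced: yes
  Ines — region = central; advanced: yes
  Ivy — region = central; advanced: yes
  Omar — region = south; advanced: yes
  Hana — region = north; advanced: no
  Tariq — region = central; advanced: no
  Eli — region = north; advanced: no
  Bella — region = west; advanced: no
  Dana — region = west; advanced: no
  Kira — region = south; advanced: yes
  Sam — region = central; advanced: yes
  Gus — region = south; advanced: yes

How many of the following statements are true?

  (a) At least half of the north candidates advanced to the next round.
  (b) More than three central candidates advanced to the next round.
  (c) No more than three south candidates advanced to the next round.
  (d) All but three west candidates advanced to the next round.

1

(a) north: |A| = 6, |A ∩ B| = 2; needs |A ∩ B| ≥ |A ∖ B| — false.
(b) central: |A| = 7, |A ∩ B| = 4; needs |A ∩ B| > 3 — true.
(c) south: |A| = 5, |A ∩ B| = 4; needs |A ∩ B| ≤ 3 — false.
(d) west: |A| = 7, |A ∩ B| = 3; needs |A ∖ B| = 3 — false.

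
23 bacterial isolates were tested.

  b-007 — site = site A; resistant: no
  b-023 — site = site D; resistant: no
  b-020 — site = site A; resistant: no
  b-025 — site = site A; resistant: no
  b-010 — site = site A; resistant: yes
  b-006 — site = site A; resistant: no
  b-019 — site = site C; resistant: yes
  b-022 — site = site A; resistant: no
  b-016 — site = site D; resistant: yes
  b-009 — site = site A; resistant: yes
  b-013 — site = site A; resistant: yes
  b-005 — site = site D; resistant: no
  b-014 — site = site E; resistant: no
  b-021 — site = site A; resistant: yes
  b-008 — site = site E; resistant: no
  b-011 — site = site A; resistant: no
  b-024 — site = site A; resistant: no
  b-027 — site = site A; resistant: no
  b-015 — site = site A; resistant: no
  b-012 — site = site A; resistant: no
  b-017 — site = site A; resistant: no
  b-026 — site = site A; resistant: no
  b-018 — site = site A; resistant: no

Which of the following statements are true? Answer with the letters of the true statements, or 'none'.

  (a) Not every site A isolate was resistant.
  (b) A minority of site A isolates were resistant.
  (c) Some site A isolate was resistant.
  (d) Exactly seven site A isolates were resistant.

(a), (b), (c)

|A| = 17, |A ∩ B| = 4, |A ∖ B| = 13.
(a) A ⊄ B (|A ∖ B| ≥ 1): holds.
(b) |A ∩ B| < |A ∖ B|: holds.
(c) A ∩ B ≠ ∅ (|A ∩ B| ≥ 1): holds.
(d) |A ∩ B| = 7: fails.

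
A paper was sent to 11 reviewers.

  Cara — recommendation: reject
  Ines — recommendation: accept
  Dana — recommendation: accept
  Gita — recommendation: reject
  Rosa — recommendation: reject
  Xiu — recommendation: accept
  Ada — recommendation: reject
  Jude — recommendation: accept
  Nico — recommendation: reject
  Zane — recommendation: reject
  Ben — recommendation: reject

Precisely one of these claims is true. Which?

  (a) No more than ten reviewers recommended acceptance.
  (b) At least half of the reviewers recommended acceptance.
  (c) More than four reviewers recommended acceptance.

(a)

|A| = 11, |A ∩ B| = 4, |A ∖ B| = 7.
(a) requires |A ∩ B| ≤ 10: true.
(b) requires |A ∩ B| ≥ |A ∖ B|: false.
(c) requires |A ∩ B| > 4: false.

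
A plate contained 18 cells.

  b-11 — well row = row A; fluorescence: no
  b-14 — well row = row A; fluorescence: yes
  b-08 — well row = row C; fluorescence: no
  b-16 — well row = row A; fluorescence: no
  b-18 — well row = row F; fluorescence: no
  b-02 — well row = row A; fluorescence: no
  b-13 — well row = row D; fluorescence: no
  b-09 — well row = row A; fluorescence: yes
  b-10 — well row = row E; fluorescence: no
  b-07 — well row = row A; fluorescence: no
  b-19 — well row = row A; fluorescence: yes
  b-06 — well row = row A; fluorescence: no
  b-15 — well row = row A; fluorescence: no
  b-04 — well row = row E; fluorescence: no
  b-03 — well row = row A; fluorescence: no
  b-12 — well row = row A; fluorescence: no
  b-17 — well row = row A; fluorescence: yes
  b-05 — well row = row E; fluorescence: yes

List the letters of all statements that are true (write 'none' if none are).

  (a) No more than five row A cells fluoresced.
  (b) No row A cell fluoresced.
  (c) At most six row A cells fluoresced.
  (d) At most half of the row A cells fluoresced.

|A| = 12, |A ∩ B| = 4, |A ∖ B| = 8.
(a) |A ∩ B| ≤ 5: holds.
(b) A ∩ B = ∅ (|A ∩ B| = 0): fails.
(c) |A ∩ B| ≤ 6: holds.
(d) |A ∩ B| ≤ |A ∖ B|: holds.

(a), (c), (d)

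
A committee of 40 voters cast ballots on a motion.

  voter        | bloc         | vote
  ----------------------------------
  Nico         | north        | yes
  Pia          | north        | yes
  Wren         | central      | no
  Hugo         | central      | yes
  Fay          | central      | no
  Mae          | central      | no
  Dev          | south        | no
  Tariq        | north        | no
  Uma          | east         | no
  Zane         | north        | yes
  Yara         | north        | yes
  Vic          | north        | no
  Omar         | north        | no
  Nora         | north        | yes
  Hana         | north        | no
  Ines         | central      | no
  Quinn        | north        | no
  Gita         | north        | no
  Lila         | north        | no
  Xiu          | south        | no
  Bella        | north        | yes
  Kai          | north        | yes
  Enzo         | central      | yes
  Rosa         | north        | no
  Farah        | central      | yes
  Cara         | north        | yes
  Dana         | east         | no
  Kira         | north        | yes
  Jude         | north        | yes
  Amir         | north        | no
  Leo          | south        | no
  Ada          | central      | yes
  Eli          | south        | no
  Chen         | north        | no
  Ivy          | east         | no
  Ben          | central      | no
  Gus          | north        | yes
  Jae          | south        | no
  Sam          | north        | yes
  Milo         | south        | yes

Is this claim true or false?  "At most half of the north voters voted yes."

The determiner here denotes the relation: |A ∩ B| ≤ |A ∖ B|.
|A| = 22, |A ∩ B| = 12, |A ∖ B| = 10.
12 > 10, so the statement is false.

False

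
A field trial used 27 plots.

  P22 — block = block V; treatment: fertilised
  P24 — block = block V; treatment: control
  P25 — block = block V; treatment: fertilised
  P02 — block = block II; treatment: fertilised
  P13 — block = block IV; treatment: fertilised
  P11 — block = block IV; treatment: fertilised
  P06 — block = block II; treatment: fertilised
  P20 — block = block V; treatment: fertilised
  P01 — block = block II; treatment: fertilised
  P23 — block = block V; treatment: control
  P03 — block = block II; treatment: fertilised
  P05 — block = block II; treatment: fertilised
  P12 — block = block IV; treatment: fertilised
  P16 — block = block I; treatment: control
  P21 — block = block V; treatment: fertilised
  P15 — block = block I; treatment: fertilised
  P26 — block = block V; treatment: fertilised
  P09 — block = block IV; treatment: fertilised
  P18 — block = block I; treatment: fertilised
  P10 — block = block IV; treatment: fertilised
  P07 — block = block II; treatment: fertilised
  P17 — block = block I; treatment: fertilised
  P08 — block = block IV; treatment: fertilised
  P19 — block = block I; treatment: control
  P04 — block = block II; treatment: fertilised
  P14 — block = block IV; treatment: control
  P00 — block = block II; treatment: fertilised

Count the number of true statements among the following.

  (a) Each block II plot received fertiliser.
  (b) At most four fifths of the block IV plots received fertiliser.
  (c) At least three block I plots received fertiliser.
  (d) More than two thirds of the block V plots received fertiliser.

(a) block II: |A| = 8, |A ∩ B| = 8; needs A ⊆ B, i.e. every element of A is in B (|A ∖ B| = 0) — true.
(b) block IV: |A| = 7, |A ∩ B| = 6; needs |A ∩ B| / |A| ≤ 4/5 — false.
(c) block I: |A| = 5, |A ∩ B| = 3; needs |A ∩ B| ≥ 3 — true.
(d) block V: |A| = 7, |A ∩ B| = 5; needs |A ∩ B| / |A| > 2/3 — true.

3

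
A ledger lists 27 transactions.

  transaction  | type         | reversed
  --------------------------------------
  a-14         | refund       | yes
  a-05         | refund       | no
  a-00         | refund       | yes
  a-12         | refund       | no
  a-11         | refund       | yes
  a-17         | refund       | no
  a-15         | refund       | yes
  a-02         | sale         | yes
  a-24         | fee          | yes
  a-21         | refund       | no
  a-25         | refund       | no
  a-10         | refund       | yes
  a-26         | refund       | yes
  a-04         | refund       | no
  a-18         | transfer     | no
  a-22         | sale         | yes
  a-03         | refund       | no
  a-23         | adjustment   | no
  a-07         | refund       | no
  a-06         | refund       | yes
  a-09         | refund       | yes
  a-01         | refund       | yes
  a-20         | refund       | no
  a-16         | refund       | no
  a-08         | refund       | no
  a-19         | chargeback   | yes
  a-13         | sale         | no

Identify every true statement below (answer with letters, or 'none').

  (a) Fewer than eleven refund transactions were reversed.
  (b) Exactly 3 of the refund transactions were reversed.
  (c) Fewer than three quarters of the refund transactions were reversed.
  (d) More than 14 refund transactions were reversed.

|A| = 20, |A ∩ B| = 9, |A ∖ B| = 11.
(a) |A ∩ B| < 11: holds.
(b) |A ∩ B| = 3: fails.
(c) |A ∩ B| / |A| < 3/4: holds.
(d) |A ∩ B| > 14: fails.

(a), (c)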